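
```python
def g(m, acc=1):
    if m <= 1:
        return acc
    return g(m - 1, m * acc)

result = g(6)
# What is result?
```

Accumulator trace (n, acc): (6, 1) -> (5, 6) -> (4, 30) -> (3, 120) -> (2, 360) -> (1, 720) -> return 720

Answer: 720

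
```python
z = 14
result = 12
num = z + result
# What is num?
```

Trace:
`z = 14` → z = 14
`result = 12` → result = 12
`num = z + result` → num = 26
So num = 26

Answer: 26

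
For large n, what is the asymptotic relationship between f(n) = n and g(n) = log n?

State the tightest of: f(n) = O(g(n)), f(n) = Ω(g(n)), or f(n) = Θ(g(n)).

n vs log n: f(n) = Ω(g(n)) but not O(g(n)) — n grows strictly faster than log n.

Answer: f(n) = Ω(g(n)) but not O(g(n)) — n grows strictly faster than log n.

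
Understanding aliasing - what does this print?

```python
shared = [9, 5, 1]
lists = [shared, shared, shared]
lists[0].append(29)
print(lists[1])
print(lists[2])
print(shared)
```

Key concept: list of same reference.
Step by step:
`shared = [9, 5, 1]` → shared = [9, 5, 1]
`lists = [shared, shared, shared]` → lists = [[9, 5, 1], [9, 5, 1], [9, 5, 1]]
`lists[0].append(29)` → shared = [9, 5, 1, 29]; lists = [[9, 5, 1, 29], [9, 5, 1, 29], [9, 5, 1, 29]]
`print(lists[1])` → prints [9, 5, 1, 29]
`print(lists[2])` → prints [9, 5, 1, 29]
`print(shared)` → prints [9, 5, 1, 29]

Answer:
[9, 5, 1, 29]
[9, 5, 1, 29]
[9, 5, 1, 29]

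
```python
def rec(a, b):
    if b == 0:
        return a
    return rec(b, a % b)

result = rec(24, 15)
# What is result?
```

rec(24, 15) -> rec(15, 9) -> rec(9, 6) -> rec(6, 3) -> rec(3, 0) -> 3

Answer: 3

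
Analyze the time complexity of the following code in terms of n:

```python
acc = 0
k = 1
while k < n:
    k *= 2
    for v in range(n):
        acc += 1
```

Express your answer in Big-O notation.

Each loop level contributes: log n × n. Multiplying the contributions gives O(n log n).

Answer: O(n log n)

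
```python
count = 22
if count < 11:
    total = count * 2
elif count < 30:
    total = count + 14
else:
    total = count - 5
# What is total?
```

Trace:
`count = 22` → count = 22
`if count < 11: ...` → count < 11 is False, count < 30 is True → total = 36
So total = 36

Answer: 36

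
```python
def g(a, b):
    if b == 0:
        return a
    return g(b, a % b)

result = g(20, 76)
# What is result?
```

g(20, 76) -> g(76, 20) -> g(20, 16) -> g(16, 4) -> g(4, 0) -> 4

Answer: 4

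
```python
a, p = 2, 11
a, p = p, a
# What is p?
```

Trace:
`a, p = 2, 11` → a = 2; p = 11
`a, p = p, a` → a = 11; p = 2
So p = 2

Answer: 2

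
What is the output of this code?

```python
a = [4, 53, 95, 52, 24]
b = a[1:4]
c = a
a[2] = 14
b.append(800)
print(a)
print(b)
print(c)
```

Key concept: slice vs alias.
Step by step:
`a = [4, 53, 95, 52, 24]` → a = [4, 53, 95, 52, 24]
`b = a[1:4]` → b = [53, 95, 52]
`c = a` → c = [4, 53, 95, 52, 24] (same object as a)
`a[2] = 14` → a = [4, 53, 14, 52, 24] (same object as c); c = [4, 53, 14, 52, 24] (same object as a)
`b.append(800)` → b = [53, 95, 52, 800]
`print(a)` → prints [4, 53, 14, 52, 24]
`print(b)` → prints [53, 95, 52, 800]
`print(c)` → prints [4, 53, 14, 52, 24]

Answer:
[4, 53, 14, 52, 24]
[53, 95, 52, 800]
[4, 53, 14, 52, 24]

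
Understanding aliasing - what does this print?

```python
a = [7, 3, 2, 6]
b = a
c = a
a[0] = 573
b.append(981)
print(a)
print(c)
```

Key concept: multiple aliases.
Step by step:
`a = [7, 3, 2, 6]` → a = [7, 3, 2, 6]
`b = a` → b = [7, 3, 2, 6] (same object as a)
`c = a` → c = [7, 3, 2, 6] (same object as a, b)
`a[0] = 573` → a = [573, 3, 2, 6] (same object as b, c); b = [573, 3, 2, 6] (same object as a, c); c = [573, 3, 2, 6] (same object as a, b)
`b.append(981)` → a = [573, 3, 2, 6, 981] (same object as b, c); b = [573, 3, 2, 6, 981] (same object as a, c); c = [573, 3, 2, 6, 981] (same object as a, b)
`print(a)` → prints [573, 3, 2, 6, 981]
`print(c)` → prints [573, 3, 2, 6, 981]

Answer:
[573, 3, 2, 6, 981]
[573, 3, 2, 6, 981]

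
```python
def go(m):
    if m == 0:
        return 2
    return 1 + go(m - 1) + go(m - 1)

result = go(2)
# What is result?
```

go(m) = 1 + 2·go(m-1), go(0)=2. Closed form: (2+1)·2^2 - 1 = 11.

Answer: 11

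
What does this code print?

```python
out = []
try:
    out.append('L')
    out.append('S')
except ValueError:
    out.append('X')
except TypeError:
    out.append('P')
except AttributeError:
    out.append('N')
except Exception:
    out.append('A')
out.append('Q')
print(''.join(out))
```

Execution trace: 'L' (try body) → 'S' (try body, no exception) → 'Q' (after the try/except). Output: LSQ

Answer: LSQ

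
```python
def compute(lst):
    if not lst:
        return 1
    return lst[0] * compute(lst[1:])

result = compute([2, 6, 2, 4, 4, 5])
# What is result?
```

Product over [2, 6, 2, 4, 4, 5] = 2 * 6 * 2 * 4 * 4 * 5 = 1920

Answer: 1920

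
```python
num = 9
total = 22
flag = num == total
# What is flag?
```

Trace:
`num = 9` → num = 9
`total = 22` → total = 22
`flag = num == total` → flag = False
So flag = False

Answer: False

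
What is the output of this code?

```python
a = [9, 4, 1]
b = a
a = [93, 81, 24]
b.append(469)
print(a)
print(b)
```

Key concept: rebinding vs mutation: a is rebound to a new list, b still points at the original.
Step by step:
`a = [9, 4, 1]` → a = [9, 4, 1]
`b = a` → b = [9, 4, 1] (same object as a)
`a = [93, 81, 24]` → a = [93, 81, 24]
`b.append(469)` → b = [9, 4, 1, 469]
`print(a)` → prints [93, 81, 24]
`print(b)` → prints [9, 4, 1, 469]

Answer:
[93, 81, 24]
[9, 4, 1, 469]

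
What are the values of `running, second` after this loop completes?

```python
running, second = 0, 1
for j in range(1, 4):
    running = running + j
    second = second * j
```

Sum and factorial of 1 to 3
`running, second` takes the values: (0, 1) → (1, 1) → (3, 1) → (3, 2) → (6, 2) → (6, 6)

Answer: 6, 6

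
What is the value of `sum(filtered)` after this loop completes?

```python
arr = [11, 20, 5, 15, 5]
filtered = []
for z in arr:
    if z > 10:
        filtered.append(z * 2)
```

Sum of doubled values > 10
`filtered` takes the values: [] → [22] → [22, 40] → [22, 40, 30]
So `sum(filtered)` = 92

Answer: 92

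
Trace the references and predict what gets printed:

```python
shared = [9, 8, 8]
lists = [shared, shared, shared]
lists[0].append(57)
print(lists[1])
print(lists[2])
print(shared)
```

Key concept: list of same reference.
Step by step:
`shared = [9, 8, 8]` → shared = [9, 8, 8]
`lists = [shared, shared, shared]` → lists = [[9, 8, 8], [9, 8, 8], [9, 8, 8]]
`lists[0].append(57)` → shared = [9, 8, 8, 57]; lists = [[9, 8, 8, 57], [9, 8, 8, 57], [9, 8, 8, 57]]
`print(lists[1])` → prints [9, 8, 8, 57]
`print(lists[2])` → prints [9, 8, 8, 57]
`print(shared)` → prints [9, 8, 8, 57]

Answer:
[9, 8, 8, 57]
[9, 8, 8, 57]
[9, 8, 8, 57]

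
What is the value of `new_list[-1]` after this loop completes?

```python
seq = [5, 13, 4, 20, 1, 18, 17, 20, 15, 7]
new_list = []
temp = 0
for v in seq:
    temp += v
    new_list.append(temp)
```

Cumulative sum ends at 120
`new_list` takes the values: [] → [5] → [5, 18] → [5, 18, 22] → [5, 18, 22, 42] → [5, 18, 22, 42, 43] → [5, 18, 22, 42, 43, 61] → [5, 18, 22, 42, 43, 61, 78] → [5, 18, 22, 42, 43, 61, 78, 98] → [5, 18, 22, 42, 43, 61, 78, 98, 113] → [5, 18, 22, 42, 43, 61, 78, 98, 113, 120]
So `new_list[-1]` = 120

Answer: 120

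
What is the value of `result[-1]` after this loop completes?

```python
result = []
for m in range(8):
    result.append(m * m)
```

Last element of squares 0 to 7
`result` takes the values: [] → [0] → [0, 1] → [0, 1, 4] → [0, 1, 4, 9] → [0, 1, 4, 9, 16] → [0, 1, 4, 9, 16, 25] → [0, 1, 4, 9, 16, 25, 36] → [0, 1, 4, 9, 16, 25, 36, 49]
So `result[-1]` = 49

Answer: 49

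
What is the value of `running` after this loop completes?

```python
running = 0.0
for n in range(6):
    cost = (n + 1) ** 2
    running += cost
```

Sum of squared losses 1² + 2² + ... + 6²
`running` takes the values: 0.0 → 1.0 → 5.0 → 14.0 → 30.0 → 55.0 → 91.0

Answer: 91.0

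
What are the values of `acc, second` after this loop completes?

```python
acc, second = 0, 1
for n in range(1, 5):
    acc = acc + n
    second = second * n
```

Sum and factorial of 1 to 4
`acc, second` takes the values: (0, 1) → (1, 1) → (3, 1) → (3, 2) → (6, 2) → (6, 6) → (10, 6) → (10, 24)

Answer: 10, 24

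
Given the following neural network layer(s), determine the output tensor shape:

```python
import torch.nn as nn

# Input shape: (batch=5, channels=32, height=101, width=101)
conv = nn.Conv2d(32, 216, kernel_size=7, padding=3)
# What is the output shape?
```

Input: (5, 32, 101, 101) -> Output: (5, 216, 101, 101)

Answer: (5, 216, 101, 101)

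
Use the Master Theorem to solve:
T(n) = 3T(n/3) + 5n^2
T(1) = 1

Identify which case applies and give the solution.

a=3, b=3, f(n)=5n^2. log_3(3) = 1. Since c=2 > 1 and the regularity condition holds (3(n/3)^2 = (3/3^2)n^2 with 3/3^2 < 1), Case 3 applies: T(n) = Θ(f(n)) = O(n^2).

Answer: O(n^2) - Case 3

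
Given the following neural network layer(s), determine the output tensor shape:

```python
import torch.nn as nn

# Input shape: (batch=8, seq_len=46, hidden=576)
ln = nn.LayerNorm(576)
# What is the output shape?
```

Input: (8, 46, 576) -> Output: (8, 46, 576)

Answer: (8, 46, 576)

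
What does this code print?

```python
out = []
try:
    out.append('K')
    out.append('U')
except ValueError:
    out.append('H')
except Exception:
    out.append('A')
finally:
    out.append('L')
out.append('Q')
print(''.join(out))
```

Execution trace: 'K' (try body) → 'U' (try body, no exception) → 'L' (finally) → 'Q' (after the try/except). Output: KULQ

Answer: KULQ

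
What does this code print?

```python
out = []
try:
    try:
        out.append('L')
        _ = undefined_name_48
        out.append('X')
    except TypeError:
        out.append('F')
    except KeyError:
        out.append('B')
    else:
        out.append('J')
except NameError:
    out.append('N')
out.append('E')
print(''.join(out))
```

Execution trace: 'L' (try body) → 'N' (outer except NameError) → 'E' (after the try/except). Output: LNE

Answer: LNE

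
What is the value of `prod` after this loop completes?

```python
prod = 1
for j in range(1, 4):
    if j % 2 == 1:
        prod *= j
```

Product of odd numbers 1 to 3
`prod` takes the values: 1 → 3

Answer: 3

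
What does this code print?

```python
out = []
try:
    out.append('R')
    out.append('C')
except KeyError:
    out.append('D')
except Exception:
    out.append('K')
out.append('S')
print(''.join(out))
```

Execution trace: 'R' (try body) → 'C' (try body, no exception) → 'S' (after the try/except). Output: RCS

Answer: RCS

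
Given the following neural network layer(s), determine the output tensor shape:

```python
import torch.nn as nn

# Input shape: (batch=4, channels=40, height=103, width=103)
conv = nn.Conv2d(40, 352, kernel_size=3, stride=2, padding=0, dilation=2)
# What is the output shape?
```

Input: (4, 40, 103, 103) -> Output: (4, 352, 50, 50)

Answer: (4, 352, 50, 50)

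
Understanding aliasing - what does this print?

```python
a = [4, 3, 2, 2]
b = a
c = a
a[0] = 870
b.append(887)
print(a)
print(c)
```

Key concept: multiple aliases.
Step by step:
`a = [4, 3, 2, 2]` → a = [4, 3, 2, 2]
`b = a` → b = [4, 3, 2, 2] (same object as a)
`c = a` → c = [4, 3, 2, 2] (same object as a, b)
`a[0] = 870` → a = [870, 3, 2, 2] (same object as b, c); b = [870, 3, 2, 2] (same object as a, c); c = [870, 3, 2, 2] (same object as a, b)
`b.append(887)` → a = [870, 3, 2, 2, 887] (same object as b, c); b = [870, 3, 2, 2, 887] (same object as a, c); c = [870, 3, 2, 2, 887] (same object as a, b)
`print(a)` → prints [870, 3, 2, 2, 887]
`print(c)` → prints [870, 3, 2, 2, 887]

Answer:
[870, 3, 2, 2, 887]
[870, 3, 2, 2, 887]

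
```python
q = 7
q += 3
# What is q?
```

Trace:
`q = 7` → q = 7
`q += 3` → q = 10
So q = 10

Answer: 10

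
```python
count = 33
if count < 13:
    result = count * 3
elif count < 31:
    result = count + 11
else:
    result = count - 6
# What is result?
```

Trace:
`count = 33` → count = 33
`if count < 13: ...` → count < 13 is False, count < 31 is False, take else branch → result = 27
So result = 27

Answer: 27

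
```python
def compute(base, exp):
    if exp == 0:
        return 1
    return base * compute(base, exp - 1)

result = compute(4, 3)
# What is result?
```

compute(4, 3) = 4 * 4 * 4 = 64

Answer: 64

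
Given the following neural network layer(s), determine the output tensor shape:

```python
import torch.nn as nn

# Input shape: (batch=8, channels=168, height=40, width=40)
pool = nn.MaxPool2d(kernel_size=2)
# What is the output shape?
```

Input: (8, 168, 40, 40) -> Output: (8, 168, 20, 20)

Answer: (8, 168, 20, 20)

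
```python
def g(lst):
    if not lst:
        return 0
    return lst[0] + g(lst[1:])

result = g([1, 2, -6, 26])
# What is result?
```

1 + 2 + (-6) + 26 + 0 = 23

Answer: 23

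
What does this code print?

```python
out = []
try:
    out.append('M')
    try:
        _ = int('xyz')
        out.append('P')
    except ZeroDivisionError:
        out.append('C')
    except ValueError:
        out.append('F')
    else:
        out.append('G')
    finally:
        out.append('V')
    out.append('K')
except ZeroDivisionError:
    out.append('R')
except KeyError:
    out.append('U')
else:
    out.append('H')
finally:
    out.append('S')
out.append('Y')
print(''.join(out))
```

Execution trace: 'M' (try body) → 'F' (inner except ValueError) → 'V' (inner finally) → 'K' (try body, no exception) → 'H' (else) → 'S' (finally) → 'Y' (after the try/except). Output: MFVKHSY

Answer: MFVKHSY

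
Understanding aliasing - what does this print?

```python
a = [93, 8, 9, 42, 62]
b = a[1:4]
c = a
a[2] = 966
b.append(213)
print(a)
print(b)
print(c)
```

Key concept: slice vs alias.
Step by step:
`a = [93, 8, 9, 42, 62]` → a = [93, 8, 9, 42, 62]
`b = a[1:4]` → b = [8, 9, 42]
`c = a` → c = [93, 8, 9, 42, 62] (same object as a)
`a[2] = 966` → a = [93, 8, 966, 42, 62] (same object as c); c = [93, 8, 966, 42, 62] (same object as a)
`b.append(213)` → b = [8, 9, 42, 213]
`print(a)` → prints [93, 8, 966, 42, 62]
`print(b)` → prints [8, 9, 42, 213]
`print(c)` → prints [93, 8, 966, 42, 62]

Answer:
[93, 8, 966, 42, 62]
[8, 9, 42, 213]
[93, 8, 966, 42, 62]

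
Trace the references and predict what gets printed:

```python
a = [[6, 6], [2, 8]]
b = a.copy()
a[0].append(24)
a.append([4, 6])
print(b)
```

Key concept: shallow copy with nested lists.
Step by step:
`a = [[6, 6], [2, 8]]` → a = [[6, 6], [2, 8]]
`b = a.copy()` → b = [[6, 6], [2, 8]]
`a[0].append(24)` → a = [[6, 6, 24], [2, 8]]; b = [[6, 6, 24], [2, 8]]
`a.append([4, 6])` → a = [[6, 6, 24], [2, 8], [4, 6]]
`print(b)` → prints [[6, 6, 24], [2, 8]]

Answer: [[6, 6, 24], [2, 8]]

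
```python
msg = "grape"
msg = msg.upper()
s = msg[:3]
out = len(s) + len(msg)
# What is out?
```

Trace:
`msg = "grape"` → msg = 'grape'
`msg = msg.upper()` → msg = 'GRAPE'
`s = msg[:3]` → s = 'GRA'
`out = len(s) + len(msg)` → out = 8
So out = 8

Answer: 8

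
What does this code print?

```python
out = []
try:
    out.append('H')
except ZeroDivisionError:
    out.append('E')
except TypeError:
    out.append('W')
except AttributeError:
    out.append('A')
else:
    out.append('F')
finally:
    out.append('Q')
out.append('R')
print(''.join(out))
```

Execution trace: 'H' (try body, no exception) → 'F' (else) → 'Q' (finally) → 'R' (after the try/except). Output: HFQR

Answer: HFQR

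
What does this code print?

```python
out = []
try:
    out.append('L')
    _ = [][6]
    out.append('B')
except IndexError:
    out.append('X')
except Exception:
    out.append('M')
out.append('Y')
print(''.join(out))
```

Execution trace: 'L' (try body) → 'X' (except IndexError) → 'Y' (after the try/except). Output: LXY

Answer: LXY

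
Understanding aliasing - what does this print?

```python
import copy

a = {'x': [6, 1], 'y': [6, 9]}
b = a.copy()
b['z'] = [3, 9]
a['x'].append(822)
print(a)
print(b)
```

Key concept: shallow copy of dict with mutable values.
Step by step:
`a = {'x': [6, 1], 'y': [6, 9]}` → a = {'x': [6, 1], 'y': [6, 9]}
`b = a.copy()` → b = {'x': [6, 1], 'y': [6, 9]}
`b['z'] = [3, 9]` → b = {'x': [6, 1], 'y': [6, 9], 'z': [3, 9]}
`a['x'].append(822)` → a = {'x': [6, 1, 822], 'y': [6, 9]}; b = {'x': [6, 1, 822], 'y': [6, 9], 'z': [3, 9]}
`print(a)` → prints {'x': [6, 1, 822], 'y': [6, 9]}
`print(b)` → prints {'x': [6, 1, 822], 'y': [6, 9], 'z': [3, 9]}

Answer:
{'x': [6, 1, 822], 'y': [6, 9]}
{'x': [6, 1, 822], 'y': [6, 9], 'z': [3, 9]}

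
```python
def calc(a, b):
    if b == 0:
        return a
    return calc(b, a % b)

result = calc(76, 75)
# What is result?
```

calc(76, 75) -> calc(75, 1) -> calc(1, 0) -> 1

Answer: 1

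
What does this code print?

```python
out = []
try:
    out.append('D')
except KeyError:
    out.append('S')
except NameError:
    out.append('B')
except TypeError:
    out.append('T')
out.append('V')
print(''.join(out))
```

Execution trace: 'D' (try body, no exception) → 'V' (after the try/except). Output: DV

Answer: DV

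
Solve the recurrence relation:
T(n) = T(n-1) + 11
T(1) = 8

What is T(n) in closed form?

Unrolling: T(n) = T(1) + 11·(n-1) = 8 + 11(n-1) = 11n - 3.

Answer: T(n) = 11n - 3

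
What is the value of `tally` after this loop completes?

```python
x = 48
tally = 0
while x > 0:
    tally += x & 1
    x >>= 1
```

Count set bits in 48 (binary: 0b110000)
`tally` takes the values: 0 → 1 → 2

Answer: 2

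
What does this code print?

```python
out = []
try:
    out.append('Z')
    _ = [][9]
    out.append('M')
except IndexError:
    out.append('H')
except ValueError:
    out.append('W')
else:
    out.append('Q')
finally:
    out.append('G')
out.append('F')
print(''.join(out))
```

Execution trace: 'Z' (try body) → 'H' (except IndexError) → 'G' (finally) → 'F' (after the try/except). Output: ZHGF

Answer: ZHGF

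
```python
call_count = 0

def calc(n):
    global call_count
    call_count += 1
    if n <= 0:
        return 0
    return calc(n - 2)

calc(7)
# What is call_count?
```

Linear recursion stepping by 2: 5 calls from n=7 down to ≤0.

Answer: 5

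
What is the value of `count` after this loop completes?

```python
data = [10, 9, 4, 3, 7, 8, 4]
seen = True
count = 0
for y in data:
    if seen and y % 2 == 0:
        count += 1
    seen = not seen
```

Count even values at even positions
`count` takes the values: 0 → 1 → 2 → 3

Answer: 3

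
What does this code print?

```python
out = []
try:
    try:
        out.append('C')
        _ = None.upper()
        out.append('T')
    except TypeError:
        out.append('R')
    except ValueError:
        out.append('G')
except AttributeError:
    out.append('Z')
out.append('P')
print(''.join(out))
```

Execution trace: 'C' (try body) → 'Z' (outer except AttributeError) → 'P' (after the try/except). Output: CZP

Answer: CZP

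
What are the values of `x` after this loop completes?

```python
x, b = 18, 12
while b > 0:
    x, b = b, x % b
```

GCD of 18 and 12
`x` takes the values: 18 → 12 → 6

Answer: 6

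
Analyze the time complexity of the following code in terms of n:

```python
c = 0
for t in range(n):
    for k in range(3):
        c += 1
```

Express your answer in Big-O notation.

Each loop level contributes: n × 1. Multiplying the contributions gives O(n).

Answer: O(n)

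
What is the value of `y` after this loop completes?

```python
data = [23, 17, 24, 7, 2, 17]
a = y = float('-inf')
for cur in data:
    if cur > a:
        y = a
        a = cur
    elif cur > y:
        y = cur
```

Second largest (with repeats) in [23, 17, 24, 7, 2, 17]
`y` takes the values: -inf → 17 → 23

Answer: 23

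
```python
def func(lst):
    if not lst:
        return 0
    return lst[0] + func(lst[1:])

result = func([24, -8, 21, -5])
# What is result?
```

24 + (-8) + 21 + (-5) + 0 = 32

Answer: 32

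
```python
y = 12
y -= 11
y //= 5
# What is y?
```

Trace:
`y = 12` → y = 12
`y -= 11` → y = 1
`y //= 5` → y = 0
So y = 0

Answer: 0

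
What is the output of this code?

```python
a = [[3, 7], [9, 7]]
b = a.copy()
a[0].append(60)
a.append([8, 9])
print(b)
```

Key concept: shallow copy with nested lists.
Step by step:
`a = [[3, 7], [9, 7]]` → a = [[3, 7], [9, 7]]
`b = a.copy()` → b = [[3, 7], [9, 7]]
`a[0].append(60)` → a = [[3, 7, 60], [9, 7]]; b = [[3, 7, 60], [9, 7]]
`a.append([8, 9])` → a = [[3, 7, 60], [9, 7], [8, 9]]
`print(b)` → prints [[3, 7, 60], [9, 7]]

Answer: [[3, 7, 60], [9, 7]]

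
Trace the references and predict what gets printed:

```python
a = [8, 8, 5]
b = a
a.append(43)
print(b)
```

Key concept: basic list aliasing.
Step by step:
`a = [8, 8, 5]` → a = [8, 8, 5]
`b = a` → b = [8, 8, 5] (same object as a)
`a.append(43)` → a = [8, 8, 5, 43] (same object as b); b = [8, 8, 5, 43] (same object as a)
`print(b)` → prints [8, 8, 5, 43]

Answer: [8, 8, 5, 43]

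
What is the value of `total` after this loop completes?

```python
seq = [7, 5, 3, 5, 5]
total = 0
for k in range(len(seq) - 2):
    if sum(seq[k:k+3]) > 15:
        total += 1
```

Count windows with sum > 15
`total` takes the values: 0

Answer: 0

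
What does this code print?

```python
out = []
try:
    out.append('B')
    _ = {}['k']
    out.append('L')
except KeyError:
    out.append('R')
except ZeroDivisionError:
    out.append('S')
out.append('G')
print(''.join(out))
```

Execution trace: 'B' (try body) → 'R' (except KeyError) → 'G' (after the try/except). Output: BRG

Answer: BRG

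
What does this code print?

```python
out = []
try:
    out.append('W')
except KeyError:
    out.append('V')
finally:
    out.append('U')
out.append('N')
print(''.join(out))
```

Execution trace: 'W' (try body, no exception) → 'U' (finally) → 'N' (after the try/except). Output: WUN

Answer: WUN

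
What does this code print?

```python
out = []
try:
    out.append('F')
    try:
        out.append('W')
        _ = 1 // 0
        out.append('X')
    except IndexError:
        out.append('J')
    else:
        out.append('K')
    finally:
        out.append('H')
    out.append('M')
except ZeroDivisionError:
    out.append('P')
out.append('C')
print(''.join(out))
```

Execution trace: 'F' (try body) → 'W' (inner try body) → 'H' (inner finally) → 'P' (except ZeroDivisionError) → 'C' (after the try/except). Output: FWHPC

Answer: FWHPC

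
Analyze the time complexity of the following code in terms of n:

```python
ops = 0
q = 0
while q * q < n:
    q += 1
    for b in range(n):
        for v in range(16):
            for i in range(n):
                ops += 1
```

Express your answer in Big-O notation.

Each loop level contributes: √n × n × 1 × n. Multiplying the contributions gives O(n^2√n).

Answer: O(n^2√n)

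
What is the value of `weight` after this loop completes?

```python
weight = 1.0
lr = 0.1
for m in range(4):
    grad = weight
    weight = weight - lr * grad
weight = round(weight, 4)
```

Gradient descent: w = 1.0 * (1 - 0.1)^4
`weight` takes the values: 1.0 → 0.9 → 0.81 → 0.729 → 0.6561

Answer: 0.6561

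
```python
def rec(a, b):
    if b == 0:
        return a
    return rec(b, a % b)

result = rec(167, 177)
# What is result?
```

rec(167, 177) -> rec(177, 167) -> rec(167, 10) -> rec(10, 7) -> rec(7, 3) -> rec(3, 1) -> rec(1, 0) -> 1

Answer: 1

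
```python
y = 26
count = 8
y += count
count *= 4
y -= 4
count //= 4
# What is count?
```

Trace:
`y = 26` → y = 26
`count = 8` → count = 8
`y += count` → y = 34
`count *= 4` → count = 32
`y -= 4` → y = 30
`count //= 4` → count = 8
So count = 8

Answer: 8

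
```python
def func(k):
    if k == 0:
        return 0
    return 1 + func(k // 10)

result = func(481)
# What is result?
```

Count of digits of 481: 3

Answer: 3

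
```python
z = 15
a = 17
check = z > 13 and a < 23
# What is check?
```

Trace:
`z = 15` → z = 15
`a = 17` → a = 17
`check = z > 13 and a < 23` → check = True
So check = True

Answer: True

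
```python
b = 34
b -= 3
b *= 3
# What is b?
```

Trace:
`b = 34` → b = 34
`b -= 3` → b = 31
`b *= 3` → b = 93
So b = 93

Answer: 93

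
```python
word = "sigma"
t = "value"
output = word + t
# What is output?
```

Trace:
`word = "sigma"` → word = 'sigma'
`t = "value"` → t = 'value'
`output = word + t` → output = 'sigmavalue'
So output = 'sigmavalue'

Answer: 'sigmavalue'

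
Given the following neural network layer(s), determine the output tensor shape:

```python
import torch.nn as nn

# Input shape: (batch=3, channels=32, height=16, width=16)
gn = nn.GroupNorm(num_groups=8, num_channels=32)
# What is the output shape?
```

Input: (3, 32, 16, 16) -> Output: (3, 32, 16, 16)

Answer: (3, 32, 16, 16)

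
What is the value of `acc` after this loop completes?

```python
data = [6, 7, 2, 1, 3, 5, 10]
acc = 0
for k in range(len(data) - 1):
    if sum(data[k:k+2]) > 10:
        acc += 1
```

Count windows with sum > 10
`acc` takes the values: 0 → 1 → 2

Answer: 2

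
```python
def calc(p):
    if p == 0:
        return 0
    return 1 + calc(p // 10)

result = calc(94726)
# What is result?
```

Count of digits of 94726: 5

Answer: 5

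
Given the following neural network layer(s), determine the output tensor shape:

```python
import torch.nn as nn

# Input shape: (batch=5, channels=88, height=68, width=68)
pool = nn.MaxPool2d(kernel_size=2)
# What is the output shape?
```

Input: (5, 88, 68, 68) -> Output: (5, 88, 34, 34)

Answer: (5, 88, 34, 34)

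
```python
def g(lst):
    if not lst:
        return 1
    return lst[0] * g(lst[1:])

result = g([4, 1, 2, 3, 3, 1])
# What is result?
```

Product over [4, 1, 2, 3, 3, 1] = 4 * 1 * 2 * 3 * 3 * 1 = 72

Answer: 72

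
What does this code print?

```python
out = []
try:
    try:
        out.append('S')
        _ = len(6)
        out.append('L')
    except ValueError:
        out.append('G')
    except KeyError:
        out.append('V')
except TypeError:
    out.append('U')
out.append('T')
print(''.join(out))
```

Execution trace: 'S' (try body) → 'U' (outer except TypeError) → 'T' (after the try/except). Output: SUT

Answer: SUT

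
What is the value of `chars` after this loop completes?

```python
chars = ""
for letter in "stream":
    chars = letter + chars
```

Reverse 'stream'
`chars` takes the values: "" → "s" → "ts" → "rts" → "erts" → "aerts" → "maerts"

Answer: "maerts"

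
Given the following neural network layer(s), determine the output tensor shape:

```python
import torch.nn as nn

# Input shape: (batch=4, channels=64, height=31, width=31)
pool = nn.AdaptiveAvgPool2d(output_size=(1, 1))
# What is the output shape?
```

Input: (4, 64, 31, 31) -> Output: (4, 64, 1, 1)

Answer: (4, 64, 1, 1)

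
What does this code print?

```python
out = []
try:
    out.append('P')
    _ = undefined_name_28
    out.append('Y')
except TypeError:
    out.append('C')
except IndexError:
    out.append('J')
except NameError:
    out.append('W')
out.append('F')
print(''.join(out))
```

Execution trace: 'P' (try body) → 'W' (except NameError) → 'F' (after the try/except). Output: PWF

Answer: PWF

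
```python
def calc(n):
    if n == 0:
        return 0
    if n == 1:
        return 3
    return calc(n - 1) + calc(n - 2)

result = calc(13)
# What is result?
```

Build up from base cases: calc(0)=0, calc(1)=3, calc(2)=3, calc(3)=6, calc(4)=9, calc(5)=15, calc(6)=24, ..., calc(13)=699

Answer: 699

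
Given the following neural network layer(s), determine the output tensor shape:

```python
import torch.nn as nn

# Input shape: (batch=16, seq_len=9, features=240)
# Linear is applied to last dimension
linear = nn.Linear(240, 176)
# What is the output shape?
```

Input: (16, 9, 240) -> Output: (16, 9, 176)

Answer: (16, 9, 176)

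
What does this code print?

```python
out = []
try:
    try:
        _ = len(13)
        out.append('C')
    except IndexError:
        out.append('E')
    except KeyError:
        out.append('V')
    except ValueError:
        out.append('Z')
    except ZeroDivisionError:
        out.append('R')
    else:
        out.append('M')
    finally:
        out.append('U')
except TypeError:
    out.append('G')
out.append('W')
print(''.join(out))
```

Execution trace: 'U' (finally) → 'G' (outer except TypeError) → 'W' (after the try/except). Output: UGW

Answer: UGW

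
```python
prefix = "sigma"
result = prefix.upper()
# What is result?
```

Trace:
`prefix = "sigma"` → prefix = 'sigma'
`result = prefix.upper()` → result = 'SIGMA'
So result = 'SIGMA'

Answer: 'SIGMA'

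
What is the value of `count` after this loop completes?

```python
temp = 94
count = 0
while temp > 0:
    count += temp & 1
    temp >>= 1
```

Count set bits in 94 (binary: 0b1011110)
`count` takes the values: 0 → 1 → 2 → 3 → 4 → 5

Answer: 5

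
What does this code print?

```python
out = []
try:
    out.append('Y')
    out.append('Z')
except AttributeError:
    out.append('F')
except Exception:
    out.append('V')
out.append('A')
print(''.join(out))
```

Execution trace: 'Y' (try body) → 'Z' (try body, no exception) → 'A' (after the try/except). Output: YZA

Answer: YZA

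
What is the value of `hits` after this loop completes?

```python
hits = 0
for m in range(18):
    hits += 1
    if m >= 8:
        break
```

Loop breaks when m reaches 8, hits is 9
`hits` takes the values: 0 → 1 → 2 → 3 → 4 → 5 → 6 → 7 → 8 → 9

Answer: 9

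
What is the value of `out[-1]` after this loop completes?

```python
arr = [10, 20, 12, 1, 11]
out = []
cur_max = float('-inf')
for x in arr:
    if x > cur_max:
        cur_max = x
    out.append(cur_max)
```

Running max ends at 20
`out` takes the values: [] → [10] → [10, 20] → [10, 20, 20] → [10, 20, 20, 20] → [10, 20, 20, 20, 20]
So `out[-1]` = 20

Answer: 20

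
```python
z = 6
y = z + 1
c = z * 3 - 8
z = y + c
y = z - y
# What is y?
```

Trace:
`z = 6` → z = 6
`y = z + 1` → y = 7
`c = z * 3 - 8` → c = 10
`z = y + c` → z = 17
`y = z - y` → y = 10
So y = 10

Answer: 10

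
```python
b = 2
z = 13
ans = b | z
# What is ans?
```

Trace:
`b = 2` → b = 2
`z = 13` → z = 13
`ans = b | z` → ans = 15
So ans = 15

Answer: 15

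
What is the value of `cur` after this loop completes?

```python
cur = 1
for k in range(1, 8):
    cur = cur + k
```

Start at 1, add 1 through 7
`cur` takes the values: 1 → 2 → 4 → 7 → 11 → 16 → 22 → 29

Answer: 29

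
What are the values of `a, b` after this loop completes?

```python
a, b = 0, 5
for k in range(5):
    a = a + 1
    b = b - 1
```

a goes 0→5, b goes 5→0
`a, b` takes the values: (0, 5) → (1, 5) → (1, 4) → (2, 4) → (2, 3) → (3, 3) → (3, 2) → (4, 2) → (4, 1) → (5, 1) → (5, 0)

Answer: 5, 0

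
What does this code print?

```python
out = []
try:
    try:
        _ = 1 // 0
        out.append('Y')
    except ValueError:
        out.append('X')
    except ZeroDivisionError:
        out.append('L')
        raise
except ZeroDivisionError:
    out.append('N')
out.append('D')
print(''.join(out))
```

Execution trace: 'L' (inner except ZeroDivisionError) → 'N' (outer except ZeroDivisionError) → 'D' (after the try/except). Output: LND

Answer: LND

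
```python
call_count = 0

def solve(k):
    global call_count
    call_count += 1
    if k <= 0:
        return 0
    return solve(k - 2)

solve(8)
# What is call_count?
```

Linear recursion stepping by 2: 5 calls from k=8 down to ≤0.

Answer: 5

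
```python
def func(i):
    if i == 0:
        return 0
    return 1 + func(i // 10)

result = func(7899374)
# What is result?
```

Count of digits of 7899374: 7

Answer: 7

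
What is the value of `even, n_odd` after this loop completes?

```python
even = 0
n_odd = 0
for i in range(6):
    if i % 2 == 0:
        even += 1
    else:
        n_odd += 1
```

Count evens and odds in range(6)
`even, n_odd` takes the values: (0, 0) → (1, 0) → (1, 1) → (2, 1) → (2, 2) → (3, 2) → (3, 3)

Answer: 3, 3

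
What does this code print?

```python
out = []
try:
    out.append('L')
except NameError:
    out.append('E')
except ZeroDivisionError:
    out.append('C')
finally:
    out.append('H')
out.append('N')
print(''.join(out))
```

Execution trace: 'L' (try body, no exception) → 'H' (finally) → 'N' (after the try/except). Output: LHN

Answer: LHN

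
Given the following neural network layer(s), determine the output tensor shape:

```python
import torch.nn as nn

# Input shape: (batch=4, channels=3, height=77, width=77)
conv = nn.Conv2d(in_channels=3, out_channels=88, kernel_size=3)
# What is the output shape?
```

Input: (4, 3, 77, 77) -> Output: (4, 88, 75, 75)

Answer: (4, 88, 75, 75)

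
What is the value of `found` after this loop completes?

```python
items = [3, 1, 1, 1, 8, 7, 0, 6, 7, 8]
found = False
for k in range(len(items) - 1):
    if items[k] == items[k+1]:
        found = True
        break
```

Check consecutive duplicates in [3, 1, 1, 1, 8, 7, 0, 6, 7, 8]
`found` takes the values: False → True

Answer: True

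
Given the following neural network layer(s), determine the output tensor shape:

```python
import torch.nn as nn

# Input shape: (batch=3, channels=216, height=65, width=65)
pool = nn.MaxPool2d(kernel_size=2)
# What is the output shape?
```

Input: (3, 216, 65, 65) -> Output: (3, 216, 32, 32)

Answer: (3, 216, 32, 32)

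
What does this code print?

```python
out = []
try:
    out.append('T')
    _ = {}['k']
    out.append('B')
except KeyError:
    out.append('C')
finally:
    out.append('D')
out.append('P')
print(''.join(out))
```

Execution trace: 'T' (try body) → 'C' (except KeyError) → 'D' (finally) → 'P' (after the try/except). Output: TCDP

Answer: TCDP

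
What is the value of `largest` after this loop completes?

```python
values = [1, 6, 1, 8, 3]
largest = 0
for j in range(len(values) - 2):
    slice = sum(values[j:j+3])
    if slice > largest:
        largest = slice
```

Max sum of 3-element window in [1, 6, 1, 8, 3]
`largest` takes the values: 0 → 8 → 15

Answer: 15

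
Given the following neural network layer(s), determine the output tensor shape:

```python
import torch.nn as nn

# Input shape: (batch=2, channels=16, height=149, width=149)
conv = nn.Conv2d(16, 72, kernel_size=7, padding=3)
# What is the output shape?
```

Input: (2, 16, 149, 149) -> Output: (2, 72, 149, 149)

Answer: (2, 72, 149, 149)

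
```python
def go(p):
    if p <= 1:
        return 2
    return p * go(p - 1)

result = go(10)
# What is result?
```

go(10) = 10 * 9 * 8 * 7 * 6 * 5 * 4 * 3 * 2 * 2 = 7257600

Answer: 7257600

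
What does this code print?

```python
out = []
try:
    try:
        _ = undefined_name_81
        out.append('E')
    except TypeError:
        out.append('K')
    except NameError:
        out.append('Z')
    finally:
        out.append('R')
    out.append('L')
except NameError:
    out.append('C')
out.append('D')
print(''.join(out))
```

Execution trace: 'Z' (inner except NameError) → 'R' (inner finally) → 'L' (try body, no exception) → 'D' (after the try/except). Output: ZRLD

Answer: ZRLD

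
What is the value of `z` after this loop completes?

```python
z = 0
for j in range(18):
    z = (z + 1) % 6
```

Increment mod 6, 18 times = 0
`z` takes the values: 0 → 1 → 2 → 3 → 4 → 5 → 0 → 1 → 2 → 3 → 4 → 5 → 0 → 1 → 2 → 3 → 4 → 5 → 0

Answer: 0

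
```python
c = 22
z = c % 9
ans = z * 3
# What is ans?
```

Trace:
`c = 22` → c = 22
`z = c % 9` → z = 4
`ans = z * 3` → ans = 12
So ans = 12

Answer: 12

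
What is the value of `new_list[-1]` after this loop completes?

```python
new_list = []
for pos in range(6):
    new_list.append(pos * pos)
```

Last element of squares 0 to 5
`new_list` takes the values: [] → [0] → [0, 1] → [0, 1, 4] → [0, 1, 4, 9] → [0, 1, 4, 9, 16] → [0, 1, 4, 9, 16, 25]
So `new_list[-1]` = 25

Answer: 25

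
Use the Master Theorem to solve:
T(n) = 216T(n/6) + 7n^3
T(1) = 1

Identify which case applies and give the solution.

a=216, b=6, f(n)=7n^3. log_6(216) = 3. Since c=3 = 3, Case 2 applies: T(n) = Θ(n^log_b(a) · log n) = O(n^3 log n).

Answer: O(n^3 log n) - Case 2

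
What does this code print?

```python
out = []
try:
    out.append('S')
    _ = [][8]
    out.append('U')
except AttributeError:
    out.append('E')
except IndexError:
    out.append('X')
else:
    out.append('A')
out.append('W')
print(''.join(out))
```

Execution trace: 'S' (try body) → 'X' (except IndexError) → 'W' (after the try/except). Output: SXW

Answer: SXW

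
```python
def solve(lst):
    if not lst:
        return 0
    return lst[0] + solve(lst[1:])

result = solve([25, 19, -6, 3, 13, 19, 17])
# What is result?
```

25 + 19 + (-6) + 3 + 13 + 19 + 17 + 0 = 90

Answer: 90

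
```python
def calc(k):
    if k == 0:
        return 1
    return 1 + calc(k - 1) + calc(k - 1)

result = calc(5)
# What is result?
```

calc(k) = 1 + 2·calc(k-1), calc(0)=1. Closed form: (1+1)·2^5 - 1 = 63.

Answer: 63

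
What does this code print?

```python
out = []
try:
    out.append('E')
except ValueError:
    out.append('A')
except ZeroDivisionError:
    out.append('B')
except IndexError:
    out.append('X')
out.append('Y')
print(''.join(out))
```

Execution trace: 'E' (try body, no exception) → 'Y' (after the try/except). Output: EY

Answer: EY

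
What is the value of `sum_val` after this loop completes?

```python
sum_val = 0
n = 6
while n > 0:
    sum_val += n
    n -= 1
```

Sum 6 down to 1
`sum_val` takes the values: 0 → 6 → 11 → 15 → 18 → 20 → 21

Answer: 21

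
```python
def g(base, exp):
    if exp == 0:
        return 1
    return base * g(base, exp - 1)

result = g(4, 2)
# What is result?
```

g(4, 2) = 4 * 4 = 16

Answer: 16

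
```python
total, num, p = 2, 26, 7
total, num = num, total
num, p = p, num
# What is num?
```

Trace:
`total, num, p = 2, 26, 7` → total = 2; num = 26; p = 7
`total, num = num, total` → total = 26; num = 2
`num, p = p, num` → num = 7; p = 2
So num = 7

Answer: 7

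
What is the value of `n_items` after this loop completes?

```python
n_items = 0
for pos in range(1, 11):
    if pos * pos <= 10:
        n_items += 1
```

Count numbers where pos² ≤ 10
`n_items` takes the values: 0 → 1 → 2 → 3

Answer: 3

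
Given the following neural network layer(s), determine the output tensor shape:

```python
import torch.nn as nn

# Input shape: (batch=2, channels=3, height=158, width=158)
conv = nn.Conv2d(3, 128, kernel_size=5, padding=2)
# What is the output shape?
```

Input: (2, 3, 158, 158) -> Output: (2, 128, 158, 158)

Answer: (2, 128, 158, 158)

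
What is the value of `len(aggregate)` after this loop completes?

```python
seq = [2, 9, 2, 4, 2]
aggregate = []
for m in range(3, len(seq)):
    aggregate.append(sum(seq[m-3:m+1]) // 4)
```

Number of 4-element averages
`aggregate` takes the values: [] → [4] → [4, 4]
So `len(aggregate)` = 2

Answer: 2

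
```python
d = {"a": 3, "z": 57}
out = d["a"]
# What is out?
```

Trace:
`d = {"a": 3, "z": 57}` → d = {'a': 3, 'z': 57}
`out = d["a"]` → out = 3
So out = 3

Answer: 3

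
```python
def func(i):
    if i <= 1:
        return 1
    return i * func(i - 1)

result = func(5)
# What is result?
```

func(5) = 5 * 4 * 3 * 2 * 1 = 120

Answer: 120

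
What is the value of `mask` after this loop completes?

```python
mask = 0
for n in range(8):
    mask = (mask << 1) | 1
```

Build 8 consecutive 1-bits: 0b11111111
`mask` takes the values: 0 → 1 → 3 → 7 → 15 → 31 → 63 → 127 → 255

Answer: 255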